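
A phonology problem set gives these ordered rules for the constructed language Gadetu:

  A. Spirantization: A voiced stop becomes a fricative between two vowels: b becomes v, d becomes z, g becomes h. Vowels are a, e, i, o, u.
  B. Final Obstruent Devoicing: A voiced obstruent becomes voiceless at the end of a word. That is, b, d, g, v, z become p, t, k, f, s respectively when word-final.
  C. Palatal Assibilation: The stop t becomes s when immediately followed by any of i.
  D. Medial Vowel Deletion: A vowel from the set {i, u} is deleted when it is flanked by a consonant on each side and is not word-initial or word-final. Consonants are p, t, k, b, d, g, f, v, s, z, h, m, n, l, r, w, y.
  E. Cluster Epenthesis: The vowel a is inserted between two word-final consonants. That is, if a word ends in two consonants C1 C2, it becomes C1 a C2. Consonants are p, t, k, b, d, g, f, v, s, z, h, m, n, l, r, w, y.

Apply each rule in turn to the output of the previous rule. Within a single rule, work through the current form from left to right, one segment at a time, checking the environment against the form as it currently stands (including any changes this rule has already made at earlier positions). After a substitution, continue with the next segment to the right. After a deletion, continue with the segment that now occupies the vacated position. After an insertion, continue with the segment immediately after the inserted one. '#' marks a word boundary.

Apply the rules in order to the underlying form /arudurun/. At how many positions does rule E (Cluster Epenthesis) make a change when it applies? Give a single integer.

A Spirantization: [arudurun] → [aruzurun]
B Final Obstruent Devoicing: no change — [aruzurun]
C Palatal Assibilation: no change — [aruzurun]
D Medial Vowel Deletion: [aruzurun] → [arzrn]
E Cluster Epenthesis: [arzrn] → [arzran]
Rule E changed 1 position(s).

1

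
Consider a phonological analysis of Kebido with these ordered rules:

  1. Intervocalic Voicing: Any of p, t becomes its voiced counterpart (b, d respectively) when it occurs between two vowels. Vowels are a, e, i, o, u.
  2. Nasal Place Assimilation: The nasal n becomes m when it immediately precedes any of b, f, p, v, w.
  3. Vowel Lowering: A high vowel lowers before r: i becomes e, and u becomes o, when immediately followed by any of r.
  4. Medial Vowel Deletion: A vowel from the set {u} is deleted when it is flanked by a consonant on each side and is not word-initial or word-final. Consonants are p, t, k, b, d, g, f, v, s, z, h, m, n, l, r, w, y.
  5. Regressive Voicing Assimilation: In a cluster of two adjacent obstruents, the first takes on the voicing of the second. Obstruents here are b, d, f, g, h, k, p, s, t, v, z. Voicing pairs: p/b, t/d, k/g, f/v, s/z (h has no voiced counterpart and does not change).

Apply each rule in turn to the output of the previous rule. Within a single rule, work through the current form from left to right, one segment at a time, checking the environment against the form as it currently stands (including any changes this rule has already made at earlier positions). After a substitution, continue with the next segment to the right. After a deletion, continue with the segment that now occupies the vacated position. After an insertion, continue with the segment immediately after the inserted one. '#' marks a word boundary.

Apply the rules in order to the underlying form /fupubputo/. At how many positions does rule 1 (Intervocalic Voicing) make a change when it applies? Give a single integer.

2

1 Intervocalic Voicing: [fupubputo] → [fububpudo]
2 Nasal Place Assimilation: no change — [fububpudo]
3 Vowel Lowering: no change — [fububpudo]
4 Medial Vowel Deletion: [fububpudo] → [fbbpdo]
5 Regressive Voicing Assimilation: [fbbpdo] → [vbpbdo]
Rule 1 changed 2 position(s).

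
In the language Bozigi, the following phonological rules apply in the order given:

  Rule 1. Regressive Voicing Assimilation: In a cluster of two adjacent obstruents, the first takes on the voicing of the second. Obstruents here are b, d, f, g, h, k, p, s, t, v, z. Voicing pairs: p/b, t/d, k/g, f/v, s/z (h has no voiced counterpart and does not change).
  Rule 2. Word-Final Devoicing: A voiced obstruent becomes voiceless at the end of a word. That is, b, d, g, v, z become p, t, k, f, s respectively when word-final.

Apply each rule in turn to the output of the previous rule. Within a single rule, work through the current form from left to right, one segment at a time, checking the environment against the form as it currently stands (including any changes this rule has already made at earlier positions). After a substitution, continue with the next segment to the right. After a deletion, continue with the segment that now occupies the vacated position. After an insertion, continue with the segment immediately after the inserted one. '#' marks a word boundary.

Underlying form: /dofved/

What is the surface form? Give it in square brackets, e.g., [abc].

[dovvet]

Rule 1 Regressive Voicing Assimilation: [dofved] → [dovved]
Rule 2 Word-Final Devoicing: [dovved] → [dovvet]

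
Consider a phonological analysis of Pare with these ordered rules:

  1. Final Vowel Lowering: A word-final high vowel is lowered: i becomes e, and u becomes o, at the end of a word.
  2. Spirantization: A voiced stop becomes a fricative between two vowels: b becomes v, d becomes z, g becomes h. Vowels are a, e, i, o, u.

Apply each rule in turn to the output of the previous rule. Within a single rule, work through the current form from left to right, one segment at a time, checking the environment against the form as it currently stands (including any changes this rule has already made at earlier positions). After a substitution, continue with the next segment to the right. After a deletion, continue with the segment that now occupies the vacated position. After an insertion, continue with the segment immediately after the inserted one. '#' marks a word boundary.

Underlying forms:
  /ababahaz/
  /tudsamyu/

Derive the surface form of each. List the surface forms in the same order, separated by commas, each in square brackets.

/ababahaz/:
  1 Final Vowel Lowering: no change — [ababahaz]
  2 Spirantization: [ababahaz] → [avavahaz]
/tudsamyu/:
  1 Final Vowel Lowering: [tudsamyu] → [tudsamyo]
  2 Spirantization: no change — [tudsamyo]

[avavahaz], [tudsamyo]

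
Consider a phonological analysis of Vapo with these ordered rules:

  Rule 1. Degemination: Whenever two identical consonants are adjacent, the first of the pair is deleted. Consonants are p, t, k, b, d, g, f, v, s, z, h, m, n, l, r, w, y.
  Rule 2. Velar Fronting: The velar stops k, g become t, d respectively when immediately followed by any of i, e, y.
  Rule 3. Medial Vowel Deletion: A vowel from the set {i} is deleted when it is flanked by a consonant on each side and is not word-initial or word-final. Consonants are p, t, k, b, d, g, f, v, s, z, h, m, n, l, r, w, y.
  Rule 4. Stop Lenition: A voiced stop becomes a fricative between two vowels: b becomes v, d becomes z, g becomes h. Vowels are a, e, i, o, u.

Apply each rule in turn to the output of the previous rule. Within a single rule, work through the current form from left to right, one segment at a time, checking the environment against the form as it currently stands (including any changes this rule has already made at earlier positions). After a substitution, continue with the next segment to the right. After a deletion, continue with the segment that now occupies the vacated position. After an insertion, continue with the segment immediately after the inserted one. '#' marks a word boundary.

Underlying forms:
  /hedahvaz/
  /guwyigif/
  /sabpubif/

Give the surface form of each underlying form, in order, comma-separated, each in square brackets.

/hedahvaz/:
  Rule 1 Degemination: no change — [hedahvaz]
  Rule 2 Velar Fronting: no change — [hedahvaz]
  Rule 3 Medial Vowel Deletion: no change — [hedahvaz]
  Rule 4 Stop Lenition: [hedahvaz] → [hezahvaz]
/guwyigif/:
  Rule 1 Degemination: no change — [guwyigif]
  Rule 2 Velar Fronting: [guwyigif] → [guwyidif]
  Rule 3 Medial Vowel Deletion: [guwyidif] → [guwydf]
  Rule 4 Stop Lenition: no change — [guwydf]
/sabpubif/:
  Rule 1 Degemination: no change — [sabpubif]
  Rule 2 Velar Fronting: no change — [sabpubif]
  Rule 3 Medial Vowel Deletion: [sabpubif] → [sabpubf]
  Rule 4 Stop Lenition: no change — [sabpubf]

[hezahvaz], [guwydf], [sabpubf]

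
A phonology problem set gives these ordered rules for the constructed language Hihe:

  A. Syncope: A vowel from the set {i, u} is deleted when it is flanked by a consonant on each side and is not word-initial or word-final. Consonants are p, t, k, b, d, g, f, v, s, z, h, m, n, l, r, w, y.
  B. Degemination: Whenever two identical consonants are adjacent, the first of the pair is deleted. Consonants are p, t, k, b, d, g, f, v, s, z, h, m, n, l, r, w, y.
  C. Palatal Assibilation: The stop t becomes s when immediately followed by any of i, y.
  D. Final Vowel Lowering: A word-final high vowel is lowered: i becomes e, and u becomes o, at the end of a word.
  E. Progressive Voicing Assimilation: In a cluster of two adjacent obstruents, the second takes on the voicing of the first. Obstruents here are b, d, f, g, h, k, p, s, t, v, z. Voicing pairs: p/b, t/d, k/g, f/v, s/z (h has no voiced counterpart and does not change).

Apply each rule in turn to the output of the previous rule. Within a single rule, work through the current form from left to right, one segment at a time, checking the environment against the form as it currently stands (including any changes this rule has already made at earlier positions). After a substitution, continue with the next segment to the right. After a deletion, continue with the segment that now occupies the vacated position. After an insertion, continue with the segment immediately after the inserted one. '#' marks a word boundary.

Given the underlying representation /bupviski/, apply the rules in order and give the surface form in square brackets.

[bbvzge]

A Syncope: [bupviski] → [bpvski]
B Degemination: no change — [bpvski]
C Palatal Assibilation: no change — [bpvski]
D Final Vowel Lowering: [bpvski] → [bpvske]
E Progressive Voicing Assimilation: [bpvske] → [bbvzge]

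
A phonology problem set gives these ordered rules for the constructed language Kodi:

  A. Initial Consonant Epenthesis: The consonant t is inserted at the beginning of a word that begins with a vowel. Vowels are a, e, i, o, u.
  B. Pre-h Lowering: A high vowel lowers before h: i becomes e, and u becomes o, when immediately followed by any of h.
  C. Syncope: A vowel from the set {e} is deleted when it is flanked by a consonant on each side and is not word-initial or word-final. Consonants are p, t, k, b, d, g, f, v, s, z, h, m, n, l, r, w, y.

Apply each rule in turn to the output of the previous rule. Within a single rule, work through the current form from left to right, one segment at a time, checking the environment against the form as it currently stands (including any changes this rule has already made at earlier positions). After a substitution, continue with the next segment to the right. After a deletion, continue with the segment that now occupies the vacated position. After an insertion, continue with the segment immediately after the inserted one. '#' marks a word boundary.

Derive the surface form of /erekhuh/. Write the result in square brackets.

A Initial Consonant Epenthesis: [erekhuh] → [terekhuh]
B Pre-h Lowering: [terekhuh] → [terekhoh]
C Syncope: [terekhoh] → [trkhoh]

[trkhoh]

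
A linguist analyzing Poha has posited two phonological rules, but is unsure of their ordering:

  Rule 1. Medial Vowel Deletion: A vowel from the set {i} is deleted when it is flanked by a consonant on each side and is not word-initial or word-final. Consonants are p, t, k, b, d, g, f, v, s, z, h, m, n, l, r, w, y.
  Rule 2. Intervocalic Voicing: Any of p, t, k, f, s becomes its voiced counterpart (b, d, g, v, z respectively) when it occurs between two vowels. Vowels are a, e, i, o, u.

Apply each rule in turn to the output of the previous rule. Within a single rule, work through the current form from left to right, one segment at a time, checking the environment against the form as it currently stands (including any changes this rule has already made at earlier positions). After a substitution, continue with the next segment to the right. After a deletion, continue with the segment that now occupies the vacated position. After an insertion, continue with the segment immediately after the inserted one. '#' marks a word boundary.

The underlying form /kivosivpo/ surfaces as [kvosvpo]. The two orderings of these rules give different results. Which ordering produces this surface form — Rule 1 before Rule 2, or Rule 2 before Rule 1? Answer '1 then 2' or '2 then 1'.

1 then 2

Order 1 then 2:
  1 Medial Vowel Deletion: [kivosivpo] → [kvosvpo]
  2 Intervocalic Voicing: no change — [kvosvpo]
  result: [kvosvpo]
Order 2 then 1:
  2 Intervocalic Voicing: [kivosivpo] → [kivozivpo]
  1 Medial Vowel Deletion: [kivozivpo] → [kvozvpo]
  result: [kvozvpo]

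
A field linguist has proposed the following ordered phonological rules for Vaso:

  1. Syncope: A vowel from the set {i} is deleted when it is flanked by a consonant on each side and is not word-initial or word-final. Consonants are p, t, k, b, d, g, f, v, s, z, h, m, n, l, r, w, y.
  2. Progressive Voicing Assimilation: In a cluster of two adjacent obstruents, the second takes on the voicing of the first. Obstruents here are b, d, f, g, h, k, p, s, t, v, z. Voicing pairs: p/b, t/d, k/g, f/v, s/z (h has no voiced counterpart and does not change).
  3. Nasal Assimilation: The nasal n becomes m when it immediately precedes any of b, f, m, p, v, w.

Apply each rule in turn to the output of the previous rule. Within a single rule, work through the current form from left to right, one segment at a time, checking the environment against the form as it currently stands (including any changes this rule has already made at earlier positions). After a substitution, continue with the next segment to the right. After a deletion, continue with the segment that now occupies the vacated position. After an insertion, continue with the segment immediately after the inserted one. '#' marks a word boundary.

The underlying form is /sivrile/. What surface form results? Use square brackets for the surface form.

1 Syncope: [sivrile] → [svrle]
2 Progressive Voicing Assimilation: [svrle] → [sfrle]
3 Nasal Assimilation: no change — [sfrle]

[sfrle]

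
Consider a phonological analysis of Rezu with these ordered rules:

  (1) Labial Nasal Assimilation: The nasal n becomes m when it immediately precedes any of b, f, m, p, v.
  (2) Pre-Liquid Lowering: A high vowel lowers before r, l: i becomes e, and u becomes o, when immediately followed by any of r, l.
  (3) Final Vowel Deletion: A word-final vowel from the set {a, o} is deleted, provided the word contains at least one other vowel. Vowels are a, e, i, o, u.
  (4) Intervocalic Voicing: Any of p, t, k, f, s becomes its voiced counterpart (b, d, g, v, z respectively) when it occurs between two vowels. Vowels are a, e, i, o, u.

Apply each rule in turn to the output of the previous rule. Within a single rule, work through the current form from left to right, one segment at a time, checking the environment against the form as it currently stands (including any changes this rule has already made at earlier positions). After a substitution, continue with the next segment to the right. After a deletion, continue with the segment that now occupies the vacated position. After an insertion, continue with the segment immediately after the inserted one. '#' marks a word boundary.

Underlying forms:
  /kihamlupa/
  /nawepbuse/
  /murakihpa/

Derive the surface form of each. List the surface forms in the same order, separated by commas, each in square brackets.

/kihamlupa/:
  (1) Labial Nasal Assimilation: no change — [kihamlupa]
  (2) Pre-Liquid Lowering: no change — [kihamlupa]
  (3) Final Vowel Deletion: [kihamlupa] → [kihamlup]
  (4) Intervocalic Voicing: no change — [kihamlup]
/nawepbuse/:
  (1) Labial Nasal Assimilation: no change — [nawepbuse]
  (2) Pre-Liquid Lowering: no change — [nawepbuse]
  (3) Final Vowel Deletion: no change — [nawepbuse]
  (4) Intervocalic Voicing: [nawepbuse] → [nawepbuze]
/murakihpa/:
  (1) Labial Nasal Assimilation: no change — [murakihpa]
  (2) Pre-Liquid Lowering: [murakihpa] → [morakihpa]
  (3) Final Vowel Deletion: [morakihpa] → [morakihp]
  (4) Intervocalic Voicing: [morakihp] → [moragihp]

[kihamlup], [nawepbuze], [moragihp]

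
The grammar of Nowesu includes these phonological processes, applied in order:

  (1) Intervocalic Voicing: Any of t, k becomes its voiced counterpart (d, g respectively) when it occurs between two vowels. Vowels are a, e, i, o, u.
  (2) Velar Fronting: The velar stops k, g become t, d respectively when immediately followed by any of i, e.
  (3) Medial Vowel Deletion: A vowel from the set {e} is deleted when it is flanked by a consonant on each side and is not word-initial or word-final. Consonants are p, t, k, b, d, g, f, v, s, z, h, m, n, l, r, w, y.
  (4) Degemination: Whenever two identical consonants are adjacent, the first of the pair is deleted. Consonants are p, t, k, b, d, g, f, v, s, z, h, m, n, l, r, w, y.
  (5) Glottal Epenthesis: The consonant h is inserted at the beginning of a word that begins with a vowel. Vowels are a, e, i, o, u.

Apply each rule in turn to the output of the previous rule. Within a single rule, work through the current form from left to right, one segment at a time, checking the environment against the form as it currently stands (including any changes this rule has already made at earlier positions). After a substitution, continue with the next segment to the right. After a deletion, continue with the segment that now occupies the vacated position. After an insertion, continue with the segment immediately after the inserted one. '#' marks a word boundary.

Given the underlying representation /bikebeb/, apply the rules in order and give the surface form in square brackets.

(1) Intervocalic Voicing: [bikebeb] → [bigebeb]
(2) Velar Fronting: [bigebeb] → [bidebeb]
(3) Medial Vowel Deletion: [bidebeb] → [bidbb]
(4) Degemination: [bidbb] → [bidb]
(5) Glottal Epenthesis: no change — [bidb]

[bidb]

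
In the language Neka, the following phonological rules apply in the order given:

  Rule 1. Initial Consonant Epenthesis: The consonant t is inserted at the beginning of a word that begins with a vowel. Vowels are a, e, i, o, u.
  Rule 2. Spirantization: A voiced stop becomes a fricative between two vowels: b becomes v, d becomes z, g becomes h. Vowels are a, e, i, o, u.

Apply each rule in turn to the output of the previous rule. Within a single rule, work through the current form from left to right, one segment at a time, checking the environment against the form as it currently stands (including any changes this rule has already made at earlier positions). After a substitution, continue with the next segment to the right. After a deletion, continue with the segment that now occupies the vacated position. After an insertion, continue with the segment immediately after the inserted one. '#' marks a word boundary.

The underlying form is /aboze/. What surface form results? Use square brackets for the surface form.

Rule 1 Initial Consonant Epenthesis: [aboze] → [taboze]
Rule 2 Spirantization: [taboze] → [tavoze]

[tavoze]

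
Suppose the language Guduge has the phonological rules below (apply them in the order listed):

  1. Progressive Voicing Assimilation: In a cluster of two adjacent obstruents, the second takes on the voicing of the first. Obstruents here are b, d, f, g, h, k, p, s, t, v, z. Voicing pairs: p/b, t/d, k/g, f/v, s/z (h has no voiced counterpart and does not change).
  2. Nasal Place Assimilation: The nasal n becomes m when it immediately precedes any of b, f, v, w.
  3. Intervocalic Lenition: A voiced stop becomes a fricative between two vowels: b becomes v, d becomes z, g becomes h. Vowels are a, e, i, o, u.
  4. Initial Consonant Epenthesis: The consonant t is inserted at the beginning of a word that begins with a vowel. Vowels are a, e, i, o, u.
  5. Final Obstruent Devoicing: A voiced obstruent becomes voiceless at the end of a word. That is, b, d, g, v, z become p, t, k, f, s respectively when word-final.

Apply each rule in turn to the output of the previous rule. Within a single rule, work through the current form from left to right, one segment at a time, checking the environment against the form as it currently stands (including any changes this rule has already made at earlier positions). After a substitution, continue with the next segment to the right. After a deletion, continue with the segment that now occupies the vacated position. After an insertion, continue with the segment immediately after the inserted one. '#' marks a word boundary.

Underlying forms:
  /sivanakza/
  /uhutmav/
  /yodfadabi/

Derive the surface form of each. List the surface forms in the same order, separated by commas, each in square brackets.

/sivanakza/:
  1 Progressive Voicing Assimilation: [sivanakza] → [sivanaksa]
  2 Nasal Place Assimilation: no change — [sivanaksa]
  3 Intervocalic Lenition: no change — [sivanaksa]
  4 Initial Consonant Epenthesis: no change — [sivanaksa]
  5 Final Obstruent Devoicing: no change — [sivanaksa]
/uhutmav/:
  1 Progressive Voicing Assimilation: no change — [uhutmav]
  2 Nasal Place Assimilation: no change — [uhutmav]
  3 Intervocalic Lenition: no change — [uhutmav]
  4 Initial Consonant Epenthesis: [uhutmav] → [tuhutmav]
  5 Final Obstruent Devoicing: [tuhutmav] → [tuhutmaf]
/yodfadabi/:
  1 Progressive Voicing Assimilation: [yodfadabi] → [yodvadabi]
  2 Nasal Place Assimilation: no change — [yodvadabi]
  3 Intervocalic Lenition: [yodvadabi] → [yodvazavi]
  4 Initial Consonant Epenthesis: no change — [yodvazavi]
  5 Final Obstruent Devoicing: no change — [yodvazavi]

[sivanaksa], [tuhutmaf], [yodvazavi]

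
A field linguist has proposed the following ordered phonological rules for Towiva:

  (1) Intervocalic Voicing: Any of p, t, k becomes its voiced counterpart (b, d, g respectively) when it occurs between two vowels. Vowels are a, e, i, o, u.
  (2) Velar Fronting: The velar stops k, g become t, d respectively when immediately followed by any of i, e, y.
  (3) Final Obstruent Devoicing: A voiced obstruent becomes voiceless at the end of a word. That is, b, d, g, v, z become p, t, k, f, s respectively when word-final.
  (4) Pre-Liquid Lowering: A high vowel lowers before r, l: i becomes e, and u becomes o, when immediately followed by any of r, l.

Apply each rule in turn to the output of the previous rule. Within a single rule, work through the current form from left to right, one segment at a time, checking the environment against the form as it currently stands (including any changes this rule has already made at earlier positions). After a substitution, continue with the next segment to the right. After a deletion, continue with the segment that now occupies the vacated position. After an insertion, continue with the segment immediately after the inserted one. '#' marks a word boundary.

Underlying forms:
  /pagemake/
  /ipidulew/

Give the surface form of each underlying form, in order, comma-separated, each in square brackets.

[pademade], [ibidolew]

/pagemake/:
  (1) Intervocalic Voicing: [pagemake] → [pagemage]
  (2) Velar Fronting: [pagemage] → [pademade]
  (3) Final Obstruent Devoicing: no change — [pademade]
  (4) Pre-Liquid Lowering: no change — [pademade]
/ipidulew/:
  (1) Intervocalic Voicing: [ipidulew] → [ibidulew]
  (2) Velar Fronting: no change — [ibidulew]
  (3) Final Obstruent Devoicing: no change — [ibidulew]
  (4) Pre-Liquid Lowering: [ibidulew] → [ibidolew]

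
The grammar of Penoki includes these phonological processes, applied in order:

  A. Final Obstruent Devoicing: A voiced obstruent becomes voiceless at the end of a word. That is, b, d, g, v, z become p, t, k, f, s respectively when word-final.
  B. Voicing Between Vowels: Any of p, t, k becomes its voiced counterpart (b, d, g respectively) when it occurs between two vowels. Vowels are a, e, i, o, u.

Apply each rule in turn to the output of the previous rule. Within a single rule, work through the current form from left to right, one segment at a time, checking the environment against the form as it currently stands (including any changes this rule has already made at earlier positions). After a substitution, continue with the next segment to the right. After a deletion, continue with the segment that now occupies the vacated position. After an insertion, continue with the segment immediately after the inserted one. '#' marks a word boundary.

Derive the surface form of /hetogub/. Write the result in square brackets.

A Final Obstruent Devoicing: [hetogub] → [hetogup]
B Voicing Between Vowels: [hetogup] → [hedogup]

[hedogup]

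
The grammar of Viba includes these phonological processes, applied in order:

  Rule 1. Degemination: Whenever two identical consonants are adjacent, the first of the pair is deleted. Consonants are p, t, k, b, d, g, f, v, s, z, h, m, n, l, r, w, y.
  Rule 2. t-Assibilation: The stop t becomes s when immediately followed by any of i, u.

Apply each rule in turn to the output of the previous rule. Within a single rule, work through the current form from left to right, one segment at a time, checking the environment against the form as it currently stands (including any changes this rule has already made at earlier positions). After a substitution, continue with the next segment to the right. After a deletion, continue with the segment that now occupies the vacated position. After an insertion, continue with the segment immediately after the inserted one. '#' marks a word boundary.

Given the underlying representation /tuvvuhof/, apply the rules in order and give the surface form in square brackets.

Rule 1 Degemination: [tuvvuhof] → [tuvuhof]
Rule 2 t-Assibilation: [tuvuhof] → [suvuhof]

[suvuhof]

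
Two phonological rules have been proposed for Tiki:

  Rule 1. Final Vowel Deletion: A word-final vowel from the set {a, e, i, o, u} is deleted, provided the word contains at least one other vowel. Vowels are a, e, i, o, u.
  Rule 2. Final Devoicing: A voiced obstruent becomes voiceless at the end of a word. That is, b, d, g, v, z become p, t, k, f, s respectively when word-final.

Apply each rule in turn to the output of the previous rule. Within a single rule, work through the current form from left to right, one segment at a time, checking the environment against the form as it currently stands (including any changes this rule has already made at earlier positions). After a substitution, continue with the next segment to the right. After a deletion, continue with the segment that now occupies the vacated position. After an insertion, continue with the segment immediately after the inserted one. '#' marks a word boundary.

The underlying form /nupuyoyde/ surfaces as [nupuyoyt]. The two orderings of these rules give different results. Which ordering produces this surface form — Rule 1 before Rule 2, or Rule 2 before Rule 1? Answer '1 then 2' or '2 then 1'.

1 then 2

Order 1 then 2:
  1 Final Vowel Deletion: [nupuyoyde] → [nupuyoyd]
  2 Final Devoicing: [nupuyoyd] → [nupuyoyt]
  result: [nupuyoyt]
Order 2 then 1:
  2 Final Devoicing: no change — [nupuyoyde]
  1 Final Vowel Deletion: [nupuyoyde] → [nupuyoyd]
  result: [nupuyoyd]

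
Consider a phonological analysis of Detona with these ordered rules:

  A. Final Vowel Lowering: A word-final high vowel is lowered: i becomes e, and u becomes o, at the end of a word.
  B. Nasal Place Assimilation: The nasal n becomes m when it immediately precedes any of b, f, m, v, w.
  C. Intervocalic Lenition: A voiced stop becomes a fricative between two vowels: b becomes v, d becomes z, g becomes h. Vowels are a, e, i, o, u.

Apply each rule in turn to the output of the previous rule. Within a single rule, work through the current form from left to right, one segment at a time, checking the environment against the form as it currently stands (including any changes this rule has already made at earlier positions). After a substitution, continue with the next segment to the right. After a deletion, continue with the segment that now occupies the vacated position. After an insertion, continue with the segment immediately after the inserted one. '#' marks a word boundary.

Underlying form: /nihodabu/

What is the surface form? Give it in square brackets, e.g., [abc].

A Final Vowel Lowering: [nihodabu] → [nihodabo]
B Nasal Place Assimilation: no change — [nihodabo]
C Intervocalic Lenition: [nihodabo] → [nihozavo]

[nihozavo]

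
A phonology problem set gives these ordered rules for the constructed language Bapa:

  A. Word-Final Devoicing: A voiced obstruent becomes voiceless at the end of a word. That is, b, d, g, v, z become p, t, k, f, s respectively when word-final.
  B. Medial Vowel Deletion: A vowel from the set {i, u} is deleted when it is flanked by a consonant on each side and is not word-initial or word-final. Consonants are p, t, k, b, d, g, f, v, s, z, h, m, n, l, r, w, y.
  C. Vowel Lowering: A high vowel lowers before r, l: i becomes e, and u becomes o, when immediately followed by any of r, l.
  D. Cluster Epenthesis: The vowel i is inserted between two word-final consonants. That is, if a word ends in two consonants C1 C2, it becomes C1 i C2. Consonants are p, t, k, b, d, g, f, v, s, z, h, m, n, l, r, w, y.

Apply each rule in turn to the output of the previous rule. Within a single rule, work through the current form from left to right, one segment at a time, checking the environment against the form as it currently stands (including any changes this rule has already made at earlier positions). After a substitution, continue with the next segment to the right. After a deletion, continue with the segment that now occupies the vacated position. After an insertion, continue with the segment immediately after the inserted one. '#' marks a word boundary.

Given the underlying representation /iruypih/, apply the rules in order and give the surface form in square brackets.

[erypih]

A Word-Final Devoicing: no change — [iruypih]
B Medial Vowel Deletion: [iruypih] → [iryph]
C Vowel Lowering: [iryph] → [eryph]
D Cluster Epenthesis: [eryph] → [erypih]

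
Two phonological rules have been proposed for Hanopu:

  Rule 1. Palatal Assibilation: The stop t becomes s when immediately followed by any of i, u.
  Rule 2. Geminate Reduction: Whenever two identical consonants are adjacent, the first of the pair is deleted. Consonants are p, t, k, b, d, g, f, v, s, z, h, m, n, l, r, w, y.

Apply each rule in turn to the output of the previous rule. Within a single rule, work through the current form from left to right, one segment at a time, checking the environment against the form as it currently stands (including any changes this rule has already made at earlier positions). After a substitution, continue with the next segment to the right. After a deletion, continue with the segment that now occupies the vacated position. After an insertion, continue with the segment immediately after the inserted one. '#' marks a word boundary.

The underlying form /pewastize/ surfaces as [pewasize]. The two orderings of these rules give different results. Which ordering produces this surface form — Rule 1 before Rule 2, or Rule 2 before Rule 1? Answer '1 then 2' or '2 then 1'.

1 then 2

Order 1 then 2:
  1 Palatal Assibilation: [pewastize] → [pewassize]
  2 Geminate Reduction: [pewassize] → [pewasize]
  result: [pewasize]
Order 2 then 1:
  2 Geminate Reduction: no change — [pewastize]
  1 Palatal Assibilation: [pewastize] → [pewassize]
  result: [pewassize]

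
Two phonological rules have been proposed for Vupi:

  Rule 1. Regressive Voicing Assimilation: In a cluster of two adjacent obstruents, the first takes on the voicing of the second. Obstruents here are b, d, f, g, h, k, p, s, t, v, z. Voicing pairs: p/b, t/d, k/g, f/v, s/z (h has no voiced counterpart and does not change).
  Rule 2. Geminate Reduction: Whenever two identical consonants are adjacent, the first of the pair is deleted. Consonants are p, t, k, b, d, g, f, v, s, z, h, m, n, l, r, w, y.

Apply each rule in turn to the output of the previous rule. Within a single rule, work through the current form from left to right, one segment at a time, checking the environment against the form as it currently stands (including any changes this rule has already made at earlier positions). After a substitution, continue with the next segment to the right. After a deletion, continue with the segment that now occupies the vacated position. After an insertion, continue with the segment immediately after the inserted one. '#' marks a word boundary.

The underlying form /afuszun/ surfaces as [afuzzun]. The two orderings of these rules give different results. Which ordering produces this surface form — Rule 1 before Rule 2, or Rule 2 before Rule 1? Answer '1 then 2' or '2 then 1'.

2 then 1

Order 1 then 2:
  1 Regressive Voicing Assimilation: [afuszun] → [afuzzun]
  2 Geminate Reduction: [afuzzun] → [afuzun]
  result: [afuzun]
Order 2 then 1:
  2 Geminate Reduction: no change — [afuszun]
  1 Regressive Voicing Assimilation: [afuszun] → [afuzzun]
  result: [afuzzun]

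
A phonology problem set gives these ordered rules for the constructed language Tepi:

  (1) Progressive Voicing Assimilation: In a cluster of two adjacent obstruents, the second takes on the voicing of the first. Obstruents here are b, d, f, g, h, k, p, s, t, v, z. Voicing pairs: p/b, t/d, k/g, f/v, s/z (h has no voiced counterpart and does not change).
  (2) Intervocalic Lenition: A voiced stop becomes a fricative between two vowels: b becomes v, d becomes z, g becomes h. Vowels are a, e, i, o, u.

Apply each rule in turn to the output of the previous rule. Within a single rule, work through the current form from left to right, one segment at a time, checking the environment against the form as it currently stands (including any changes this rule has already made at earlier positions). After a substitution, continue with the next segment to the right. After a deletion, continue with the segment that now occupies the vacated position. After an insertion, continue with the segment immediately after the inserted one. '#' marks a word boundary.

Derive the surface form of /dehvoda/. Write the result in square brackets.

[dehfoza]

(1) Progressive Voicing Assimilation: [dehvoda] → [dehfoda]
(2) Intervocalic Lenition: [dehfoda] → [dehfoza]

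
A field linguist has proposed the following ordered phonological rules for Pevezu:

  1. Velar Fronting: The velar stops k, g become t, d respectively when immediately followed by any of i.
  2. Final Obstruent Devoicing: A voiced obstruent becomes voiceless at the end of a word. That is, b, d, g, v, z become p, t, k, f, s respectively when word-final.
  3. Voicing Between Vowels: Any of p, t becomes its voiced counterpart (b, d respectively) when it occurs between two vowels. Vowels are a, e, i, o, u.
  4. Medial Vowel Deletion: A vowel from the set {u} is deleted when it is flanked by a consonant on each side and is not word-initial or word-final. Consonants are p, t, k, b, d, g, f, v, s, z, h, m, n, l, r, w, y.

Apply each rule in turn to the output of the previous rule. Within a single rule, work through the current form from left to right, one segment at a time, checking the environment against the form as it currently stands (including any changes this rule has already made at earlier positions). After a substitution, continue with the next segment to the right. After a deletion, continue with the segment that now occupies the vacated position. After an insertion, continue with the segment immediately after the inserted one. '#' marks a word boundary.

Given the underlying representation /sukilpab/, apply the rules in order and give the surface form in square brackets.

[sdilpap]

1 Velar Fronting: [sukilpab] → [sutilpab]
2 Final Obstruent Devoicing: [sutilpab] → [sutilpap]
3 Voicing Between Vowels: [sutilpap] → [sudilpap]
4 Medial Vowel Deletion: [sudilpap] → [sdilpap]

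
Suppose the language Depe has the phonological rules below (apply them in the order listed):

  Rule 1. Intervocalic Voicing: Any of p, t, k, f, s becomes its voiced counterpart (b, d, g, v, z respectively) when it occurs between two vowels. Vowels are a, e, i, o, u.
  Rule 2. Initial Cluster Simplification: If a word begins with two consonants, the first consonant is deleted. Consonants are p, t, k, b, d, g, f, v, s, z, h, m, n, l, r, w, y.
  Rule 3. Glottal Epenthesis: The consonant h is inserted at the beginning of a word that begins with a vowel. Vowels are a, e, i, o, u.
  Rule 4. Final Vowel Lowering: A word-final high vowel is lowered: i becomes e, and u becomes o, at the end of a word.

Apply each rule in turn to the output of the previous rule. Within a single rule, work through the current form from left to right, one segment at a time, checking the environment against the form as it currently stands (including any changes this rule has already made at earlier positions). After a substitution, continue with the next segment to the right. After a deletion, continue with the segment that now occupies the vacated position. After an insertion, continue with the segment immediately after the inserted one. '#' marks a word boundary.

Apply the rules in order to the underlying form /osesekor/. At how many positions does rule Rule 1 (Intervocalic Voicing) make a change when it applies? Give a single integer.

Rule 1 Intervocalic Voicing: [osesekor] → [ozezegor]
Rule 2 Initial Cluster Simplification: no change — [ozezegor]
Rule 3 Glottal Epenthesis: [ozezegor] → [hozezegor]
Rule 4 Final Vowel Lowering: no change — [hozezegor]
Rule Rule 1 changed 3 position(s).

3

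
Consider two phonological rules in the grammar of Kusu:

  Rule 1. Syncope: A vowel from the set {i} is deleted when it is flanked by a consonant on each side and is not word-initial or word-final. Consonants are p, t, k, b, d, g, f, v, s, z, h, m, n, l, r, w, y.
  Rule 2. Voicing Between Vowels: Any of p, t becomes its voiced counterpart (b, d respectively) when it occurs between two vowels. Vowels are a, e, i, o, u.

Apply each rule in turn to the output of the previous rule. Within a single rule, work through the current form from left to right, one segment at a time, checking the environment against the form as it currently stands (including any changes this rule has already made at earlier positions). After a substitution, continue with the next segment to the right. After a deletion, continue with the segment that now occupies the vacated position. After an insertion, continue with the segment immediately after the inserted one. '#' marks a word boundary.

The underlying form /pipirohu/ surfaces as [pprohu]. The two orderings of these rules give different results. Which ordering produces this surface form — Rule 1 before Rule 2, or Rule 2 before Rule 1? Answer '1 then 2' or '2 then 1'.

Order 1 then 2:
  1 Syncope: [pipirohu] → [pprohu]
  2 Voicing Between Vowels: no change — [pprohu]
  result: [pprohu]
Order 2 then 1:
  2 Voicing Between Vowels: [pipirohu] → [pibirohu]
  1 Syncope: [pibirohu] → [pbrohu]
  result: [pbrohu]

1 then 2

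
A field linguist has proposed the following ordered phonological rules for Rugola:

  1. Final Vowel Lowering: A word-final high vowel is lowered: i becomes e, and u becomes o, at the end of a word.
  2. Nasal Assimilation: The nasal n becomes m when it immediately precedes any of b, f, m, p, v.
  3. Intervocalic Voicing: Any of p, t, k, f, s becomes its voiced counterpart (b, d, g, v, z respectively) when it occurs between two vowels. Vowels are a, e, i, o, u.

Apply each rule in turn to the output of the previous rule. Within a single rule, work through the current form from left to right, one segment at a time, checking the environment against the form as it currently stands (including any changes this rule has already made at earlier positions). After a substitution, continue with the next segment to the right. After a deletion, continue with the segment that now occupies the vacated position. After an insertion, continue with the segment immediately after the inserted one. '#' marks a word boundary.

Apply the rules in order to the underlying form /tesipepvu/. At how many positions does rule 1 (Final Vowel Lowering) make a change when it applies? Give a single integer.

1 Final Vowel Lowering: [tesipepvu] → [tesipepvo]
2 Nasal Assimilation: no change — [tesipepvo]
3 Intervocalic Voicing: [tesipepvo] → [tezibepvo]
Rule 1 changed 1 position(s).

1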